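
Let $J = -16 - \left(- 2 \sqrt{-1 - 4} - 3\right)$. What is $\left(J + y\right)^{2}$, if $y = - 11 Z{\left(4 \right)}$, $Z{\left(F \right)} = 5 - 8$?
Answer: $380 + 80 i \sqrt{5} \approx 380.0 + 178.89 i$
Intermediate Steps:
$Z{\left(F \right)} = -3$ ($Z{\left(F \right)} = 5 - 8 = -3$)
$y = 33$ ($y = \left(-11\right) \left(-3\right) = 33$)
$J = -13 + 2 i \sqrt{5}$ ($J = -16 - \left(- 2 \sqrt{-5} - 3\right) = -16 - \left(- 2 i \sqrt{5} - 3\right) = -16 - \left(-3 - 2 i \sqrt{5}\right) = -16 + \left(3 + 2 i \sqrt{5}\right) = -13 + 2 i \sqrt{5} \approx -13.0 + 4.4721 i$)
$\left(J + y\right)^{2} = \left(\left(-13 + 2 i \sqrt{5}\right) + 33\right)^{2} = \left(20 + 2 i \sqrt{5}\right)^{2}$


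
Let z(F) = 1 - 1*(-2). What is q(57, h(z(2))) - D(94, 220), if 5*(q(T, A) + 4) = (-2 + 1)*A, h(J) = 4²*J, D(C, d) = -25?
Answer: 57/5 ≈ 11.400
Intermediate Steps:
z(F) = 3 (z(F) = 1 + 2 = 3)
h(J) = 16*J
q(T, A) = -4 - A/5 (q(T, A) = -4 + ((-2 + 1)*A)/5 = -4 + (-A)/5 = -4 - A/5)
q(57, h(z(2))) - D(94, 220) = (-4 - 16*3/5) - 1*(-25) = (-4 - ⅕*48) + 25 = (-4 - 48/5) + 25 = -68/5 + 25 = 57/5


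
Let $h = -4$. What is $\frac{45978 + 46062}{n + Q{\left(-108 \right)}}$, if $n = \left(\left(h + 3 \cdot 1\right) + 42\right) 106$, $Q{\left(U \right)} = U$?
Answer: $\frac{3540}{163} \approx 21.718$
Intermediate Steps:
$n = 4346$ ($n = \left(\left(-4 + 3 \cdot 1\right) + 42\right) 106 = \left(\left(-4 + 3\right) + 42\right) 106 = \left(-1 + 42\right) 106 = 41 \cdot 106 = 4346$)
$\frac{45978 + 46062}{n + Q{\left(-108 \right)}} = \frac{45978 + 46062}{4346 - 108} = \frac{92040}{4238} = 92040 \cdot \frac{1}{4238} = \frac{3540}{163}$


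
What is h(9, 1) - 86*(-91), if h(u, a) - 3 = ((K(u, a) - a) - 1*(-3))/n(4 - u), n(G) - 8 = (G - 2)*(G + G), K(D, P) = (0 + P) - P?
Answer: 305332/39 ≈ 7829.0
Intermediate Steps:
K(D, P) = 0 (K(D, P) = P - P = 0)
n(G) = 8 + 2*G*(-2 + G) (n(G) = 8 + (G - 2)*(G + G) = 8 + (-2 + G)*(2*G) = 8 + 2*G*(-2 + G))
h(u, a) = 3 + (3 - a)/(-8 + 2*(4 - u)² + 4*u) (h(u, a) = 3 + ((0 - a) - 1*(-3))/(8 - 4*(4 - u) + 2*(4 - u)²) = 3 + (-a + 3)/(8 + (-16 + 4*u) + 2*(4 - u)²) = 3 + (3 - a)/(-8 + 2*(4 - u)² + 4*u))
h(9, 1) - 86*(-91) = (75 - 1*1 - 36*9 + 6*9²)/(2*(12 + 9² - 6*9)) - 86*(-91) = (75 - 1 - 324 + 6*81)/(2*(12 + 81 - 54)) + 7826 = (½)*(75 - 1 - 324 + 486)/39 + 7826 = (½)*(1/39)*236 + 7826 = 118/39 + 7826 = 305332/39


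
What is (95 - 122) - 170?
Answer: -197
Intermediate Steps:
(95 - 122) - 170 = -27 - 170 = -197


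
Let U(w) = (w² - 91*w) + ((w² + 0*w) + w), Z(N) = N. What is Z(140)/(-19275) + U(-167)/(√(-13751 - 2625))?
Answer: -28/3855 - 17702*I*√4094/2047 ≈ -0.0072633 - 553.32*I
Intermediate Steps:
U(w) = -90*w + 2*w² (U(w) = (w² - 91*w) + ((w² + 0) + w) = (w² - 91*w) + (w² + w) = (w² - 91*w) + (w + w²) = -90*w + 2*w²)
Z(140)/(-19275) + U(-167)/(√(-13751 - 2625)) = 140/(-19275) + (2*(-167)*(-45 - 167))/(√(-13751 - 2625)) = 140*(-1/19275) + (2*(-167)*(-212))/(√(-16376)) = -28/3855 + 70808/((2*I*√4094)) = -28/3855 + 70808*(-I*√4094/8188) = -28/3855 - 17702*I*√4094/2047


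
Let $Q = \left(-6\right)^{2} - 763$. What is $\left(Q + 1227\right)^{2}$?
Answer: $250000$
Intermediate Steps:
$Q = -727$ ($Q = 36 - 763 = -727$)
$\left(Q + 1227\right)^{2} = \left(-727 + 1227\right)^{2} = 500^{2} = 250000$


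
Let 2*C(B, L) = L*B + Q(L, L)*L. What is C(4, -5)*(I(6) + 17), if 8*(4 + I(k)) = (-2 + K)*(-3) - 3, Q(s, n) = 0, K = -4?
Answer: -595/4 ≈ -148.75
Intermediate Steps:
C(B, L) = B*L/2 (C(B, L) = (L*B + 0*L)/2 = (B*L + 0)/2 = (B*L)/2 = B*L/2)
I(k) = -17/8 (I(k) = -4 + ((-2 - 4)*(-3) - 3)/8 = -4 + (-6*(-3) - 3)/8 = -4 + (18 - 3)/8 = -4 + (⅛)*15 = -4 + 15/8 = -17/8)
C(4, -5)*(I(6) + 17) = ((½)*4*(-5))*(-17/8 + 17) = -10*119/8 = -595/4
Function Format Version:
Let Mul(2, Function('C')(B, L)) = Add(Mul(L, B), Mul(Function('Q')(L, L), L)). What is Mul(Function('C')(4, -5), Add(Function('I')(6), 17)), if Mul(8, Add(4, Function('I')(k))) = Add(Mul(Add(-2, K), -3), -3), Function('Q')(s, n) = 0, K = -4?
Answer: Rational(-595, 4) ≈ -148.75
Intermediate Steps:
Function('C')(B, L) = Mul(Rational(1, 2), B, L) (Function('C')(B, L) = Mul(Rational(1, 2), Add(Mul(L, B), Mul(0, L))) = Mul(Rational(1, 2), Add(Mul(B, L), 0)) = Mul(Rational(1, 2), Mul(B, L)) = Mul(Rational(1, 2), B, L))
Function('I')(k) = Rational(-17, 8) (Function('I')(k) = Add(-4, Mul(Rational(1, 8), Add(Mul(Add(-2, -4), -3), -3))) = Add(-4, Mul(Rational(1, 8), Add(Mul(-6, -3), -3))) = Add(-4, Mul(Rational(1, 8), Add(18, -3))) = Add(-4, Mul(Rational(1, 8), 15)) = Add(-4, Rational(15, 8)) = Rational(-17, 8))
Mul(Function('C')(4, -5), Add(Function('I')(6), 17)) = Mul(Mul(Rational(1, 2), 4, -5), Add(Rational(-17, 8), 17)) = Mul(-10, Rational(119, 8)) = Rational(-595, 4)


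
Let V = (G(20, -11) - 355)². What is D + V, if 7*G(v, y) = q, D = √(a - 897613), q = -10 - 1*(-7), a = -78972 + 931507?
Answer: 6190144/49 + I*√45078 ≈ 1.2633e+5 + 212.32*I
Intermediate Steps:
a = 852535
q = -3 (q = -10 + 7 = -3)
D = I*√45078 (D = √(852535 - 897613) = √(-45078) = I*√45078 ≈ 212.32*I)
G(v, y) = -3/7 (G(v, y) = (⅐)*(-3) = -3/7)
V = 6190144/49 (V = (-3/7 - 355)² = (-2488/7)² = 6190144/49 ≈ 1.2633e+5)
D + V = I*√45078 + 6190144/49 = 6190144/49 + I*√45078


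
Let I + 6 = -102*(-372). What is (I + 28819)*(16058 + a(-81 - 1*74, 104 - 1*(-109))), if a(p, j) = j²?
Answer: 4100682239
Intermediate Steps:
I = 37938 (I = -6 - 102*(-372) = -6 + 37944 = 37938)
(I + 28819)*(16058 + a(-81 - 1*74, 104 - 1*(-109))) = (37938 + 28819)*(16058 + (104 - 1*(-109))²) = 66757*(16058 + (104 + 109)²) = 66757*(16058 + 213²) = 66757*(16058 + 45369) = 66757*61427 = 4100682239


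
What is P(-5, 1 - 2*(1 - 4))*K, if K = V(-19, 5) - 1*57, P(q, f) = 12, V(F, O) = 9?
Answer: -576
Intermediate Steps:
K = -48 (K = 9 - 1*57 = 9 - 57 = -48)
P(-5, 1 - 2*(1 - 4))*K = 12*(-48) = -576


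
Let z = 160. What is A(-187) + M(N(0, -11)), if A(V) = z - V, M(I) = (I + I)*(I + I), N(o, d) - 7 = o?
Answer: 543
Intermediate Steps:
N(o, d) = 7 + o
M(I) = 4*I**2 (M(I) = (2*I)*(2*I) = 4*I**2)
A(V) = 160 - V
A(-187) + M(N(0, -11)) = (160 - 1*(-187)) + 4*(7 + 0)**2 = (160 + 187) + 4*7**2 = 347 + 4*49 = 347 + 196 = 543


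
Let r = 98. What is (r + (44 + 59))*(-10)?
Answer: -2010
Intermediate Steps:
(r + (44 + 59))*(-10) = (98 + (44 + 59))*(-10) = (98 + 103)*(-10) = 201*(-10) = -2010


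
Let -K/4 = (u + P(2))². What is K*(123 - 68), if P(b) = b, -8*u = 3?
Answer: -9295/16 ≈ -580.94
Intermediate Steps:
u = -3/8 (u = -⅛*3 = -3/8 ≈ -0.37500)
K = -169/16 (K = -4*(-3/8 + 2)² = -4*(13/8)² = -4*169/64 = -169/16 ≈ -10.563)
K*(123 - 68) = -169*(123 - 68)/16 = -169/16*55 = -9295/16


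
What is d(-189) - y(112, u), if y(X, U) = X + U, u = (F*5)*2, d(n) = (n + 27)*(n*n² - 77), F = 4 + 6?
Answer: 1093717840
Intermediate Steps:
F = 10
d(n) = (-77 + n³)*(27 + n) (d(n) = (27 + n)*(n³ - 77) = (27 + n)*(-77 + n³) = (-77 + n³)*(27 + n))
u = 100 (u = (10*5)*2 = 50*2 = 100)
y(X, U) = U + X
d(-189) - y(112, u) = (-2079 + (-189)⁴ - 77*(-189) + 27*(-189)³) - (100 + 112) = (-2079 + 1275989841 + 14553 + 27*(-6751269)) - 1*212 = (-2079 + 1275989841 + 14553 - 182284263) - 212 = 1093718052 - 212 = 1093717840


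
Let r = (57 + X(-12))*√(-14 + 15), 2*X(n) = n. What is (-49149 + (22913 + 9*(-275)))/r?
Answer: -28711/51 ≈ -562.96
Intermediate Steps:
X(n) = n/2
r = 51 (r = (57 + (½)*(-12))*√(-14 + 15) = (57 - 6)*√1 = 51*1 = 51)
(-49149 + (22913 + 9*(-275)))/r = (-49149 + (22913 + 9*(-275)))/51 = (-49149 + (22913 - 2475))*(1/51) = (-49149 + 20438)*(1/51) = -28711*1/51 = -28711/51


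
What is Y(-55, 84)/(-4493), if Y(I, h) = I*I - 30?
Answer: -2995/4493 ≈ -0.66659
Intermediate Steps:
Y(I, h) = -30 + I**2 (Y(I, h) = I**2 - 30 = -30 + I**2)
Y(-55, 84)/(-4493) = (-30 + (-55)**2)/(-4493) = (-30 + 3025)*(-1/4493) = 2995*(-1/4493) = -2995/4493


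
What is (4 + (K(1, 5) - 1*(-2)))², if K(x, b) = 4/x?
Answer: 100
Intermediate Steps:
(4 + (K(1, 5) - 1*(-2)))² = (4 + (4/1 - 1*(-2)))² = (4 + (4*1 + 2))² = (4 + (4 + 2))² = (4 + 6)² = 10² = 100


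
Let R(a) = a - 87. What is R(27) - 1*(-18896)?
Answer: 18836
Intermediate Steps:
R(a) = -87 + a
R(27) - 1*(-18896) = (-87 + 27) - 1*(-18896) = -60 + 18896 = 18836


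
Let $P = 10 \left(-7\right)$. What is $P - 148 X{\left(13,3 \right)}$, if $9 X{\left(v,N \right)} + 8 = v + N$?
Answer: $- \frac{1814}{9} \approx -201.56$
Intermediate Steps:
$X{\left(v,N \right)} = - \frac{8}{9} + \frac{N}{9} + \frac{v}{9}$ ($X{\left(v,N \right)} = - \frac{8}{9} + \frac{v + N}{9} = - \frac{8}{9} + \frac{N + v}{9} = - \frac{8}{9} + \left(\frac{N}{9} + \frac{v}{9}\right) = - \frac{8}{9} + \frac{N}{9} + \frac{v}{9}$)
$P = -70$
$P - 148 X{\left(13,3 \right)} = -70 - 148 \left(- \frac{8}{9} + \frac{1}{9} \cdot 3 + \frac{1}{9} \cdot 13\right) = -70 - 148 \left(- \frac{8}{9} + \frac{1}{3} + \frac{13}{9}\right) = -70 - \frac{1184}{9} = - \frac{1814}{9}$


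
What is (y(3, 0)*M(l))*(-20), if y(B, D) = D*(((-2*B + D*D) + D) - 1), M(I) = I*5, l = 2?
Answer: 0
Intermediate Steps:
M(I) = 5*I
y(B, D) = D*(-1 + D + D**2 - 2*B) (y(B, D) = D*(((-2*B + D**2) + D) - 1) = D*(((D**2 - 2*B) + D) - 1) = D*((D + D**2 - 2*B) - 1) = D*(-1 + D + D**2 - 2*B))
(y(3, 0)*M(l))*(-20) = ((0*(-1 + 0 + 0**2 - 2*3))*(5*2))*(-20) = ((0*(-1 + 0 + 0 - 6))*10)*(-20) = ((0*(-7))*10)*(-20) = (0*10)*(-20) = 0*(-20) = 0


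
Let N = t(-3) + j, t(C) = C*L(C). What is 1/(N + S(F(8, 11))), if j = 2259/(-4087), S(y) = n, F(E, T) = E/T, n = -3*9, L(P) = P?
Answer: -4087/75825 ≈ -0.053900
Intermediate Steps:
n = -27
S(y) = -27
t(C) = C² (t(C) = C*C = C²)
j = -2259/4087 (j = 2259*(-1/4087) = -2259/4087 ≈ -0.55273)
N = 34524/4087 (N = (-3)² - 2259/4087 = 9 - 2259/4087 = 34524/4087 ≈ 8.4473)
1/(N + S(F(8, 11))) = 1/(34524/4087 - 27) = 1/(-75825/4087) = -4087/75825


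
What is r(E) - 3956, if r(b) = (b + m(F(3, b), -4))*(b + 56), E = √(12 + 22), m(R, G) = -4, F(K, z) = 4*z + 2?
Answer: -4146 + 52*√34 ≈ -3842.8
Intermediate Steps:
F(K, z) = 2 + 4*z
E = √34 ≈ 5.8309
r(b) = (-4 + b)*(56 + b) (r(b) = (b - 4)*(b + 56) = (-4 + b)*(56 + b))
r(E) - 3956 = (-224 + (√34)² + 52*√34) - 3956 = (-224 + 34 + 52*√34) - 3956 = (-190 + 52*√34) - 3956 = -4146 + 52*√34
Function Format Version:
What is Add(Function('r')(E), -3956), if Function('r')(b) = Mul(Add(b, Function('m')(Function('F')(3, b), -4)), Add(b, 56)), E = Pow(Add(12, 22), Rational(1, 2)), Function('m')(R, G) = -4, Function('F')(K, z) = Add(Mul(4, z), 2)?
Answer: Add(-4146, Mul(52, Pow(34, Rational(1, 2)))) ≈ -3842.8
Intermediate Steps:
Function('F')(K, z) = Add(2, Mul(4, z))
E = Pow(34, Rational(1, 2)) ≈ 5.8309
Function('r')(b) = Mul(Add(-4, b), Add(56, b)) (Function('r')(b) = Mul(Add(b, -4), Add(b, 56)) = Mul(Add(-4, b), Add(56, b)))
Add(Function('r')(E), -3956) = Add(Add(-224, Pow(Pow(34, Rational(1, 2)), 2), Mul(52, Pow(34, Rational(1, 2)))), -3956) = Add(Add(-224, 34, Mul(52, Pow(34, Rational(1, 2)))), -3956) = Add(Add(-190, Mul(52, Pow(34, Rational(1, 2)))), -3956) = Add(-4146, Mul(52, Pow(34, Rational(1, 2))))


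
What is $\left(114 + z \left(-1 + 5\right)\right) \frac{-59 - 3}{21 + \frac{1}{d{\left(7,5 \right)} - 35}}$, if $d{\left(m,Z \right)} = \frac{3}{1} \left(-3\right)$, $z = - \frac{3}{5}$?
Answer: $- \frac{1522224}{4615} \approx -329.84$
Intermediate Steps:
$z = - \frac{3}{5}$ ($z = \left(-3\right) \frac{1}{5} = - \frac{3}{5} \approx -0.6$)
$d{\left(m,Z \right)} = -9$ ($d{\left(m,Z \right)} = 3 \cdot 1 \left(-3\right) = 3 \left(-3\right) = -9$)
$\left(114 + z \left(-1 + 5\right)\right) \frac{-59 - 3}{21 + \frac{1}{d{\left(7,5 \right)} - 35}} = \left(114 - \frac{3 \left(-1 + 5\right)}{5}\right) \frac{-59 - 3}{21 + \frac{1}{-9 - 35}} = \left(114 - \frac{12}{5}\right) \left(- \frac{62}{21 + \frac{1}{-44}}\right) = \left(114 - \frac{12}{5}\right) \left(- \frac{62}{21 - \frac{1}{44}}\right) = \frac{558 \left(- \frac{62}{\frac{923}{44}}\right)}{5} = \frac{558 \left(\left(-62\right) \frac{44}{923}\right)}{5} = \frac{558}{5} \left(- \frac{2728}{923}\right) = - \frac{1522224}{4615}$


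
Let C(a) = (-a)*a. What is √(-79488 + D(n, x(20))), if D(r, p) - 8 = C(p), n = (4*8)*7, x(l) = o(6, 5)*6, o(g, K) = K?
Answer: 2*I*√20095 ≈ 283.51*I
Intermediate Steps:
x(l) = 30 (x(l) = 5*6 = 30)
C(a) = -a²
n = 224 (n = 32*7 = 224)
D(r, p) = 8 - p²
√(-79488 + D(n, x(20))) = √(-79488 + (8 - 1*30²)) = √(-79488 + (8 - 1*900)) = √(-79488 + (8 - 900)) = √(-79488 - 892) = √(-80380) = 2*I*√20095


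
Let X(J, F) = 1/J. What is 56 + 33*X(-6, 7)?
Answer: 101/2 ≈ 50.500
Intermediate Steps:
56 + 33*X(-6, 7) = 56 + 33/(-6) = 56 + 33*(-1/6) = 56 - 11/2 = 101/2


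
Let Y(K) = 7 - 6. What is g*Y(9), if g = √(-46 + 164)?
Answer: √118 ≈ 10.863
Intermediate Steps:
g = √118 ≈ 10.863
Y(K) = 1
g*Y(9) = √118*1 = √118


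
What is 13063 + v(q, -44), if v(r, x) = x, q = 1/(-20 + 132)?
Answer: 13019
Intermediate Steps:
q = 1/112 ≈ 0.0089286
13063 + v(q, -44) = 13063 - 44 = 13019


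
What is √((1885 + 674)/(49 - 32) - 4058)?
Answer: I*√1129259/17 ≈ 62.51*I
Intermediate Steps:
√((1885 + 674)/(49 - 32) - 4058) = √(2559/17 - 4058) = √(-66427/17) = I*√1129259/17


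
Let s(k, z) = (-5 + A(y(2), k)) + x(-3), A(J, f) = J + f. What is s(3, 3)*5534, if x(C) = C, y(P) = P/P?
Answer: -22136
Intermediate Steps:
y(P) = 1
s(k, z) = -7 + k (s(k, z) = (-5 + (1 + k)) - 3 = (-4 + k) - 3 = -7 + k)
s(3, 3)*5534 = (-7 + 3)*5534 = -4*5534 = -22136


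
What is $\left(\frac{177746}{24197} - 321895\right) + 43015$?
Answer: $- \frac{6747881614}{24197} \approx -2.7887 \cdot 10^{5}$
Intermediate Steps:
$\left(\frac{177746}{24197} - 321895\right) + 43015 = - \frac{7788715569}{24197} + 43015 = - \frac{6747881614}{24197}$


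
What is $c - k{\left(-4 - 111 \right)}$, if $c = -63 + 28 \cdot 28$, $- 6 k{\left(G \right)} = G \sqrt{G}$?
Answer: $721 - \frac{115 i \sqrt{115}}{6} \approx 721.0 - 205.54 i$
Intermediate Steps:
$k{\left(G \right)} = - \frac{G^{\frac{3}{2}}}{6}$ ($k{\left(G \right)} = - \frac{G \sqrt{G}}{6} = - \frac{G^{\frac{3}{2}}}{6}$)
$c = 721$ ($c = -63 + 784 = 721$)
$c - k{\left(-4 - 111 \right)} = 721 - - \frac{\left(-4 - 111\right)^{\frac{3}{2}}}{6} = 721 - - \frac{\left(-115\right)^{\frac{3}{2}}}{6} = 721 - - \frac{\left(-115\right) i \sqrt{115}}{6} = 721 - \frac{115 i \sqrt{115}}{6}$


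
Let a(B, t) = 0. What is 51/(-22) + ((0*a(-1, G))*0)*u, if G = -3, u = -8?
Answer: -51/22 ≈ -2.3182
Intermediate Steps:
51/(-22) + ((0*a(-1, G))*0)*u = 51/(-22) + ((0*0)*0)*(-8) = 51*(-1/22) + (0*0)*(-8) = -51/22 + 0*(-8) = -51/22 + 0 = -51/22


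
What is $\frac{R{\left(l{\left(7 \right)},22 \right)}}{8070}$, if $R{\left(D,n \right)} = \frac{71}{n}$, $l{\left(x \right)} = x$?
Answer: $\frac{71}{177540} \approx 0.00039991$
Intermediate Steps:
$\frac{R{\left(l{\left(7 \right)},22 \right)}}{8070} = \frac{71 \cdot \frac{1}{22}}{8070} = 71 \cdot \frac{1}{22} \cdot \frac{1}{8070} = \frac{71}{22} \cdot \frac{1}{8070} = \frac{71}{177540}$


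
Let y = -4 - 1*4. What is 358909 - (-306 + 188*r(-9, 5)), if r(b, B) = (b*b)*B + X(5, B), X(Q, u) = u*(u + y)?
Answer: 285895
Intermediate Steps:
y = -8 (y = -4 - 4 = -8)
X(Q, u) = u*(-8 + u) (X(Q, u) = u*(u - 8) = u*(-8 + u))
r(b, B) = B*b² + B*(-8 + B) (r(b, B) = (b*b)*B + B*(-8 + B) = b²*B + B*(-8 + B) = B*b² + B*(-8 + B))
358909 - (-306 + 188*r(-9, 5)) = 358909 - (-306 + 188*(5*(-8 + 5 + (-9)²))) = 358909 - (-306 + 188*(5*(-8 + 5 + 81))) = 358909 - (-306 + 188*(5*78)) = 358909 - (-306 + 188*390) = 358909 - (-306 + 73320) = 358909 - 1*73014 = 358909 - 73014 = 285895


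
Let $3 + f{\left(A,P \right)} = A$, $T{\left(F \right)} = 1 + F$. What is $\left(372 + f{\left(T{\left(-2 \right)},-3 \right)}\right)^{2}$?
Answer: $135424$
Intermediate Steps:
$f{\left(A,P \right)} = -3 + A$
$\left(372 + f{\left(T{\left(-2 \right)},-3 \right)}\right)^{2} = \left(372 + \left(-3 + \left(1 - 2\right)\right)\right)^{2} = \left(372 - 4\right)^{2} = 368^{2} = 135424$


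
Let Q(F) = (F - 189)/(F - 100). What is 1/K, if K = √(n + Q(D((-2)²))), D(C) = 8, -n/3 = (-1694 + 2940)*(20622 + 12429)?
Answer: -2*I*√261420449845/11366106515 ≈ -8.9968e-5*I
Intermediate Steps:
n = -123544638 (n = -3*(-1694 + 2940)*(20622 + 12429) = -3738*33051 = -3*41181546 = -123544638)
Q(F) = (-189 + F)/(-100 + F)
K = I*√261420449845/46 (K = √(-123544638 + (-189 + 8)/(-100 + 8)) = √(-123544638 - 181/(-92)) = √(-123544638 - 1/92*(-181)) = √(-123544638 + 181/92) = √(-11366106515/92) = I*√261420449845/46 ≈ 11115.0*I)
1/K = 1/(I*√261420449845/46) = -2*I*√261420449845/11366106515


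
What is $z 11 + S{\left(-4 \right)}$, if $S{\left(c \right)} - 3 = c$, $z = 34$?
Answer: $373$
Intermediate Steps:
$S{\left(c \right)} = 3 + c$
$z 11 + S{\left(-4 \right)} = 34 \cdot 11 + \left(3 - 4\right) = 374 - 1 = 373$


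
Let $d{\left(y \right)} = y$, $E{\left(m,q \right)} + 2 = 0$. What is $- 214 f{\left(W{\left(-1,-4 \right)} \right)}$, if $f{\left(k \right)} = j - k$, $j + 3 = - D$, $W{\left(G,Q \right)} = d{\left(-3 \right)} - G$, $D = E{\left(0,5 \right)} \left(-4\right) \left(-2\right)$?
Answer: $-3210$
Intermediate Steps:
$E{\left(m,q \right)} = -2$ ($E{\left(m,q \right)} = -2 + 0 = -2$)
$D = -16$ ($D = \left(-2\right) \left(-4\right) \left(-2\right) = 8 \left(-2\right) = -16$)
$W{\left(G,Q \right)} = -3 - G$
$j = 13$ ($j = -3 - -16 = -3 + 16 = 13$)
$f{\left(k \right)} = 13 - k$
$- 214 f{\left(W{\left(-1,-4 \right)} \right)} = - 214 \left(13 - \left(-3 - -1\right)\right) = - 214 \left(13 - \left(-3 + 1\right)\right) = - 214 \left(13 - -2\right) = - 214 \left(13 + 2\right) = \left(-214\right) 15 = -3210$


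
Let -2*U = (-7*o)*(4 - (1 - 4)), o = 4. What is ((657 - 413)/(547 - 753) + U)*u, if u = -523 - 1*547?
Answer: -10670040/103 ≈ -1.0359e+5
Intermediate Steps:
u = -1070 (u = -523 - 547 = -1070)
U = 98 (U = -(-7*4)*(4 - (1 - 4))/2 = -(-14)*(4 - 1*(-3)) = -(-14)*(4 + 3) = -(-14)*7 = -½*(-196) = 98)
((657 - 413)/(547 - 753) + U)*u = ((657 - 413)/(547 - 753) + 98)*(-1070) = (244/(-206) + 98)*(-1070) = (244*(-1/206) + 98)*(-1070) = (-122/103 + 98)*(-1070) = (9972/103)*(-1070) = -10670040/103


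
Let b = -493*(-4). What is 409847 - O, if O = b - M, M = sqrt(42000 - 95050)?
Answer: 407875 + 5*I*sqrt(2122) ≈ 4.0788e+5 + 230.33*I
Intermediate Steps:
b = 1972
M = 5*I*sqrt(2122) (M = sqrt(-53050) = 5*I*sqrt(2122) ≈ 230.33*I)
O = 1972 - 5*I*sqrt(2122) ≈ 1972.0 - 230.33*I
409847 - O = 409847 - (1972 - 5*I*sqrt(2122)) = 409847 + (-1972 + 5*I*sqrt(2122)) = 407875 + 5*I*sqrt(2122)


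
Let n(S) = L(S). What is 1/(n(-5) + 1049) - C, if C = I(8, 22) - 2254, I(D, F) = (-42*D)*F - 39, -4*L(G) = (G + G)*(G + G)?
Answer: 9917441/1024 ≈ 9685.0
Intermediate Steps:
L(G) = -G**2 (L(G) = -(G + G)*(G + G)/4 = -2*G*2*G/4 = -G**2)
n(S) = -S**2
I(D, F) = -39 - 42*D*F (I(D, F) = -42*D*F - 39 = -39 - 42*D*F)
C = -9685 (C = (-39 - 42*8*22) - 2254 = (-39 - 7392) - 2254 = -7431 - 2254 = -9685)
1/(n(-5) + 1049) - C = 1/(-1*(-5)**2 + 1049) - 1*(-9685) = 1/(-1*25 + 1049) + 9685 = 1/(-25 + 1049) + 9685 = 1/1024 + 9685 = 9917441/1024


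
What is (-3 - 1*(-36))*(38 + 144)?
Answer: 6006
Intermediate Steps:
(-3 - 1*(-36))*(38 + 144) = (-3 + 36)*182 = 33*182 = 6006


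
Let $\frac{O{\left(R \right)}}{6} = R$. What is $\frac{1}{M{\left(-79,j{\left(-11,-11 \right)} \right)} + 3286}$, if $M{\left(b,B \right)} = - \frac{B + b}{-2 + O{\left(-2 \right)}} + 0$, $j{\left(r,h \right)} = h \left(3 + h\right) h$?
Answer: $\frac{14}{44957} \approx 0.00031141$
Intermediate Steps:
$O{\left(R \right)} = 6 R$
$j{\left(r,h \right)} = h^{2} \left(3 + h\right)$
$M{\left(b,B \right)} = \frac{B}{14} + \frac{b}{14}$ ($M{\left(b,B \right)} = - \frac{B + b}{-2 + 6 \left(-2\right)} + 0 = - \frac{B + b}{-2 - 12} + 0 = - \frac{B + b}{-14} + 0 = - \frac{\left(B + b\right) \left(-1\right)}{14} + 0 = - (- \frac{B}{14} - \frac{b}{14}) + 0 = \left(\frac{B}{14} + \frac{b}{14}\right) + 0 = \frac{B}{14} + \frac{b}{14}$)
$\frac{1}{M{\left(-79,j{\left(-11,-11 \right)} \right)} + 3286} = \frac{1}{\left(\frac{\left(-11\right)^{2} \left(3 - 11\right)}{14} + \frac{1}{14} \left(-79\right)\right) + 3286} = \frac{1}{\left(\frac{121 \left(-8\right)}{14} - \frac{79}{14}\right) + 3286} = \frac{1}{\left(\frac{1}{14} \left(-968\right) - \frac{79}{14}\right) + 3286} = \frac{1}{\left(- \frac{484}{7} - \frac{79}{14}\right) + 3286} = \frac{1}{- \frac{1047}{14} + 3286} = \frac{1}{\frac{44957}{14}} = \frac{14}{44957}$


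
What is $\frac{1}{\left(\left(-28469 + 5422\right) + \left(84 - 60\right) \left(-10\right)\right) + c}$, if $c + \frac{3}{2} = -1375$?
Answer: $- \frac{2}{49327} \approx -4.0546 \cdot 10^{-5}$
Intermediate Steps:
$c = - \frac{2753}{2}$ ($c = - \frac{3}{2} - 1375 = - \frac{2753}{2} \approx -1376.5$)
$\frac{1}{\left(\left(-28469 + 5422\right) + \left(84 - 60\right) \left(-10\right)\right) + c} = \frac{1}{\left(\left(-28469 + 5422\right) + \left(84 - 60\right) \left(-10\right)\right) - \frac{2753}{2}} = \frac{1}{\left(-23047 + 24 \left(-10\right)\right) - \frac{2753}{2}} = \frac{1}{\left(-23047 - 240\right) - \frac{2753}{2}} = \frac{1}{-23287 - \frac{2753}{2}} = \frac{1}{- \frac{49327}{2}} = - \frac{2}{49327}$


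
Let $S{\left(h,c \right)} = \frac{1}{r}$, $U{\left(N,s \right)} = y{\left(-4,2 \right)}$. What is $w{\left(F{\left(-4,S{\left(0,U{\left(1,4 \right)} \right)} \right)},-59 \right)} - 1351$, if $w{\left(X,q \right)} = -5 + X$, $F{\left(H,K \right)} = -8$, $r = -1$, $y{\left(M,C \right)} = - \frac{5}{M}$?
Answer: $-1364$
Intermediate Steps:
$U{\left(N,s \right)} = \frac{5}{4}$ ($U{\left(N,s \right)} = - \frac{5}{-4} = \left(-5\right) \left(- \frac{1}{4}\right) = \frac{5}{4}$)
$S{\left(h,c \right)} = -1$ ($S{\left(h,c \right)} = \frac{1}{-1} = -1$)
$w{\left(F{\left(-4,S{\left(0,U{\left(1,4 \right)} \right)} \right)},-59 \right)} - 1351 = \left(-5 - 8\right) - 1351 = -13 - 1351 = -1364$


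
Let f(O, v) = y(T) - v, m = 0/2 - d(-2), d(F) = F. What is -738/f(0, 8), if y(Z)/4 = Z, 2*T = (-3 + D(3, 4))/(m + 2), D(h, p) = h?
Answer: 369/4 ≈ 92.250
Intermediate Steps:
m = 2 (m = 0/2 - 1*(-2) = 0*(½) + 2 = 0 + 2 = 2)
T = 0 (T = ((-3 + 3)/(2 + 2))/2 = (0/4)/2 = (0*(¼))/2 = (½)*0 = 0)
y(Z) = 4*Z
f(O, v) = -v (f(O, v) = 4*0 - v = 0 - v = -v)
-738/f(0, 8) = -738/((-1*8)) = -738/(-8) = -738*(-⅛) = 369/4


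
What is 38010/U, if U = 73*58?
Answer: 19005/2117 ≈ 8.9773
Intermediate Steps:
U = 4234
38010/U = 38010/4234 = 38010*(1/4234) = 19005/2117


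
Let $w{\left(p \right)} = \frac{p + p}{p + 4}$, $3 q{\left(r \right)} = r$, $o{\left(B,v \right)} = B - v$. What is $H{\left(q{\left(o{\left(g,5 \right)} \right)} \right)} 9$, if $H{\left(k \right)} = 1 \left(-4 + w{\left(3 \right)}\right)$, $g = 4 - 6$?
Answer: $- \frac{198}{7} \approx -28.286$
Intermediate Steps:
$g = -2$ ($g = 4 - 6 = -2$)
$q{\left(r \right)} = \frac{r}{3}$
$w{\left(p \right)} = \frac{2 p}{4 + p}$
$H{\left(k \right)} = - \frac{22}{7}$ ($H{\left(k \right)} = 1 \left(-4 + 2 \cdot 3 \frac{1}{4 + 3}\right) = 1 \left(-4 + 2 \cdot 3 \cdot \frac{1}{7}\right) = 1 \left(-4 + \frac{6}{7}\right) = 1 \left(- \frac{22}{7}\right) = - \frac{22}{7}$)
$H{\left(q{\left(o{\left(g,5 \right)} \right)} \right)} 9 = \left(- \frac{22}{7}\right) 9 = - \frac{198}{7}$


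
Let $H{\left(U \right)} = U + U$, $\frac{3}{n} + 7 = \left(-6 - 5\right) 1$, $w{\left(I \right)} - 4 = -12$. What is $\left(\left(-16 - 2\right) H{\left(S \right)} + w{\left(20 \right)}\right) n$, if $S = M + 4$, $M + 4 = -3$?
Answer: $- \frac{50}{3} \approx -16.667$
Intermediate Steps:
$M = -7$ ($M = -4 - 3 = -7$)
$w{\left(I \right)} = -8$ ($w{\left(I \right)} = 4 - 12 = -8$)
$S = -3$ ($S = -7 + 4 = -3$)
$n = - \frac{1}{6}$ ($n = \frac{3}{-7 + \left(-6 - 5\right) 1} = \frac{3}{-7 - 11} = \frac{3}{-18} = 3 \left(- \frac{1}{18}\right) = - \frac{1}{6} \approx -0.16667$)
$H{\left(U \right)} = 2 U$
$\left(\left(-16 - 2\right) H{\left(S \right)} + w{\left(20 \right)}\right) n = \left(\left(-16 - 2\right) 2 \left(-3\right) - 8\right) \left(- \frac{1}{6}\right) = \left(\left(-18\right) \left(-6\right) - 8\right) \left(- \frac{1}{6}\right) = \left(108 - 8\right) \left(- \frac{1}{6}\right) = 100 \left(- \frac{1}{6}\right) = - \frac{50}{3}$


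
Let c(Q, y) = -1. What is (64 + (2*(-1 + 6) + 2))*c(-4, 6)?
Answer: -76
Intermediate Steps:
(64 + (2*(-1 + 6) + 2))*c(-4, 6) = (64 + (2*(-1 + 6) + 2))*(-1) = (64 + (2*5 + 2))*(-1) = (64 + (10 + 2))*(-1) = (64 + 12)*(-1) = 76*(-1) = -76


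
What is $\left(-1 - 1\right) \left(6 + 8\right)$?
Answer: $-28$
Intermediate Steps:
$\left(-1 - 1\right) \left(6 + 8\right) = \left(-2\right) 14 = -28$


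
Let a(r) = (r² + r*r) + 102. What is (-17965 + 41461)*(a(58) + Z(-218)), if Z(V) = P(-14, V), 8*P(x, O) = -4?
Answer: 160465932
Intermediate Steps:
P(x, O) = -½ (P(x, O) = (⅛)*(-4) = -½)
Z(V) = -½
a(r) = 102 + 2*r² (a(r) = (r² + r²) + 102 = 2*r² + 102 = 102 + 2*r²)
(-17965 + 41461)*(a(58) + Z(-218)) = (-17965 + 41461)*((102 + 2*58²) - ½) = 23496*((102 + 2*3364) - ½) = 23496*((102 + 6728) - ½) = 23496*(6830 - ½) = 23496*(13659/2) = 160465932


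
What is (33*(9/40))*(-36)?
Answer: -2673/10 ≈ -267.30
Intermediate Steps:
(33*(9/40))*(-36) = (297/40)*(-36) = -2673/10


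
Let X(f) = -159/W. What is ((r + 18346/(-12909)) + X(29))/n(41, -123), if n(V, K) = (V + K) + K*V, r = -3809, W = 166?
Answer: 8167381213/10982331750 ≈ 0.74368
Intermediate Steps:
X(f) = -159/166
n(V, K) = K + V + K*V (n(V, K) = (K + V) + K*V = K + V + K*V)
((r + 18346/(-12909)) + X(29))/n(41, -123) = ((-3809 + 18346/(-12909)) - 159/166)/(-123 + 41 - 123*41) = ((-3809 + 18346*(-1/12909)) - 159/166)/(-123 + 41 - 5043) = ((-3809 - 18346/12909) - 159/166)/(-5125) = (-49188727/12909 - 159/166)*(-1/5125) = -8167381213/2142894*(-1/5125) = 8167381213/10982331750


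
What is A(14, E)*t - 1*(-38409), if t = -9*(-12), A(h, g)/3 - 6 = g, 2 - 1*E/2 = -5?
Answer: 44889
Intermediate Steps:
E = 14 (E = 4 - 2*(-5) = 4 + 10 = 14)
A(h, g) = 18 + 3*g
t = 108
A(14, E)*t - 1*(-38409) = (18 + 3*14)*108 - 1*(-38409) = (18 + 42)*108 + 38409 = 60*108 + 38409 = 6480 + 38409 = 44889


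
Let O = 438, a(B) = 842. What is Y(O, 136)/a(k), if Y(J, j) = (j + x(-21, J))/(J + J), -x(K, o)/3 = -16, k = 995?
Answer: 23/92199 ≈ 0.00024946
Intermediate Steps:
x(K, o) = 48 (x(K, o) = -3*(-16) = 48)
Y(J, j) = (48 + j)/(2*J) (Y(J, j) = (j + 48)/(J + J) = (48 + j)/((2*J)) = (48 + j)*(1/(2*J)) = (48 + j)/(2*J))
Y(O, 136)/a(k) = ((½)*(48 + 136)/438)/842 = ((½)*(1/438)*184)*(1/842) = (46/219)*(1/842) = 23/92199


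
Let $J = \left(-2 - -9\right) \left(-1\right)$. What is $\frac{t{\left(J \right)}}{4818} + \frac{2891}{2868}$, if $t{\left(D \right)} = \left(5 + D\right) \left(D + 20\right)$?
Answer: $\frac{2309045}{2303004} \approx 1.0026$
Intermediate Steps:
$J = -7$ ($J = \left(-2 + 9\right) \left(-1\right) = 7 \left(-1\right) = -7$)
$t{\left(D \right)} = \left(5 + D\right) \left(20 + D\right)$
$\frac{t{\left(J \right)}}{4818} + \frac{2891}{2868} = \frac{100 + \left(-7\right)^{2} + 25 \left(-7\right)}{4818} + \frac{2891}{2868} = \left(100 + 49 - 175\right) \frac{1}{4818} + 2891 \cdot \frac{1}{2868} = \left(-26\right) \frac{1}{4818} + \frac{2891}{2868} = - \frac{13}{2409} + \frac{2891}{2868} = \frac{2309045}{2303004}$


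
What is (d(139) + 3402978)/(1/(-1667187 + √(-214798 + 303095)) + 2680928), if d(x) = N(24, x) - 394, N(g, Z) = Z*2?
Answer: 25357013635977688889563798/19977397806040675190192577 + 3402862*√88297/19977397806040675190192577 ≈ 1.2693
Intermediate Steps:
N(g, Z) = 2*Z
d(x) = -394 + 2*x (d(x) = 2*x - 394 = -394 + 2*x)
(d(139) + 3402978)/(1/(-1667187 + √(-214798 + 303095)) + 2680928) = ((-394 + 2*139) + 3402978)/(1/(-1667187 + √(-214798 + 303095)) + 2680928) = ((-394 + 278) + 3402978)/(1/(-1667187 + √88297) + 2680928) = (-116 + 3402978)/(2680928 + 1/(-1667187 + √88297)) = 3402862/(2680928 + 1/(-1667187 + √88297))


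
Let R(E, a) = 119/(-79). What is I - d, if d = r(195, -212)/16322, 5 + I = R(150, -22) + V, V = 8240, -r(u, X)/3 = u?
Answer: 10616625827/1289438 ≈ 8233.5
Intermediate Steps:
R(E, a) = -119/79 (R(E, a) = 119*(-1/79) = -119/79)
r(u, X) = -3*u
I = 650446/79 (I = -5 + (-119/79 + 8240) = -5 + 650841/79 = 650446/79 ≈ 8233.5)
d = -585/16322 (d = -3*195/16322 = -585*1/16322 = -585/16322 ≈ -0.035841)
I - d = 650446/79 - 1*(-585/16322) = 650446/79 + 585/16322 = 10616625827/1289438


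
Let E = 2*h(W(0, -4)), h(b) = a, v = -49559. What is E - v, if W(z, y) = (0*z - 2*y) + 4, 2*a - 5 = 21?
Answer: 49585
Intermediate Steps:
a = 13 (a = 5/2 + (½)*21 = 5/2 + 21/2 = 13)
W(z, y) = 4 - 2*y (W(z, y) = (0 - 2*y) + 4 = -2*y + 4 = 4 - 2*y)
h(b) = 13
E = 26 (E = 2*13 = 26)
E - v = 26 - 1*(-49559) = 26 + 49559 = 49585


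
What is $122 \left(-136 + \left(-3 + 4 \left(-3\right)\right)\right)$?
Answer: $-18422$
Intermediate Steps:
$122 \left(-136 + \left(-3 + 4 \left(-3\right)\right)\right) = 122 \left(-136 - 15\right) = 122 \left(-151\right) = -18422$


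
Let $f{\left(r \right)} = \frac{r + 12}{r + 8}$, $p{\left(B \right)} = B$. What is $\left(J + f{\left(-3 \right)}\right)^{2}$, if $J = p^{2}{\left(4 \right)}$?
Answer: $\frac{7921}{25} \approx 316.84$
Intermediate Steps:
$f{\left(r \right)} = \frac{12 + r}{8 + r}$
$J = 16$ ($J = 4^{2} = 16$)
$\left(J + f{\left(-3 \right)}\right)^{2} = \left(16 + \frac{12 - 3}{8 - 3}\right)^{2} = \left(16 + \frac{1}{5} \cdot 9\right)^{2} = \left(16 + \frac{9}{5}\right)^{2} = \left(\frac{89}{5}\right)^{2} = \frac{7921}{25}$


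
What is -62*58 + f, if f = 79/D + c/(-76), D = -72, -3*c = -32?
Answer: -4921021/1368 ≈ -3597.2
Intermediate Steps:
c = 32/3 (c = -⅓*(-32) = 32/3 ≈ 10.667)
f = -1693/1368 (f = 79/(-72) + (32/3)/(-76) = 79*(-1/72) + (32/3)*(-1/76) = -79/72 - 8/57 = -1693/1368 ≈ -1.2376)
-62*58 + f = -62*58 - 1693/1368 = -3596 - 1693/1368 = -4921021/1368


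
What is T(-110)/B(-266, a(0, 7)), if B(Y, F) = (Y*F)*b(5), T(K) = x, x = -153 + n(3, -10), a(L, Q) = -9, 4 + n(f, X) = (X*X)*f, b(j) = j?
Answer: 143/11970 ≈ 0.011947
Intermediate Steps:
n(f, X) = -4 + f*X² (n(f, X) = -4 + (X*X)*f = -4 + X²*f = -4 + f*X²)
x = 143 (x = -153 + (-4 + 3*(-10)²) = -153 + (-4 + 3*100) = -153 + (-4 + 300) = -153 + 296 = 143)
T(K) = 143
B(Y, F) = 5*F*Y (B(Y, F) = (Y*F)*5 = (F*Y)*5 = 5*F*Y)
T(-110)/B(-266, a(0, 7)) = 143/((5*(-9)*(-266))) = 143/11970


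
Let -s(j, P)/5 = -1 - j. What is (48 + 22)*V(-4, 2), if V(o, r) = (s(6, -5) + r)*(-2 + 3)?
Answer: 2590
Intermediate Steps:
s(j, P) = 5 + 5*j (s(j, P) = -5*(-1 - j) = 5 + 5*j)
V(o, r) = 35 + r (V(o, r) = ((5 + 5*6) + r)*(-2 + 3) = ((5 + 30) + r)*1 = (35 + r)*1 = 35 + r)
(48 + 22)*V(-4, 2) = (48 + 22)*(35 + 2) = 70*37 = 2590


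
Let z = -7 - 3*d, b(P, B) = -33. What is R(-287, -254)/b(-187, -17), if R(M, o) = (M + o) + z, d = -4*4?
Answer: 500/33 ≈ 15.152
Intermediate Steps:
d = -16
z = 41 (z = -7 - 3*(-16) = -7 + 48 = 41)
R(M, o) = 41 + M + o (R(M, o) = (M + o) + 41 = 41 + M + o)
R(-287, -254)/b(-187, -17) = (41 - 287 - 254)/(-33) = -500*(-1/33) = 500/33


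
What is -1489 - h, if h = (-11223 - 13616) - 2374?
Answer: 25724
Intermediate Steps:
h = -27213 (h = -24839 - 2374 = -27213)
-1489 - h = -1489 - 1*(-27213) = -1489 + 27213 = 25724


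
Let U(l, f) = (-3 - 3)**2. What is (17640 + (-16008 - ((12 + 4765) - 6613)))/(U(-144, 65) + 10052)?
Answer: 867/2522 ≈ 0.34377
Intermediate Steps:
U(l, f) = 36 (U(l, f) = (-6)**2 = 36)
(17640 + (-16008 - ((12 + 4765) - 6613)))/(U(-144, 65) + 10052) = (17640 + (-16008 - ((12 + 4765) - 6613)))/(36 + 10052) = (17640 + (-16008 - (4777 - 6613)))/10088 = (17640 + (-16008 - 1*(-1836)))*(1/10088) = (17640 + (-16008 + 1836))*(1/10088) = (17640 - 14172)*(1/10088) = 3468*(1/10088) = 867/2522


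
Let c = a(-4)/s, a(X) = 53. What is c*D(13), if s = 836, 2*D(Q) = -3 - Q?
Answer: -106/209 ≈ -0.50718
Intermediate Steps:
D(Q) = -3/2 - Q/2 (D(Q) = (-3 - Q)/2 = -3/2 - Q/2)
c = 53/836 ≈ 0.063397
c*D(13) = 53*(-3/2 - 1/2*13)/836 = 53*(-3/2 - 13/2)/836 = (53/836)*(-8) = -106/209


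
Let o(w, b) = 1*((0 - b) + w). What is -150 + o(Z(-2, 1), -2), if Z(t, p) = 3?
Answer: -145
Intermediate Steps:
o(w, b) = w - b (o(w, b) = 1*(-b + w) = 1*(w - b) = w - b)
-150 + o(Z(-2, 1), -2) = -150 + (3 - 1*(-2)) = -150 + (3 + 2) = -150 + 5 = -145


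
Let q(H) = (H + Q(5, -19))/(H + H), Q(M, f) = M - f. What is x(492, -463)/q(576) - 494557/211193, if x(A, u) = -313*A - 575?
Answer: -1566939397669/5279825 ≈ -2.9678e+5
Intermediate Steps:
x(A, u) = -575 - 313*A
q(H) = (24 + H)/(2*H) (q(H) = (H + (5 - 1*(-19)))/(H + H) = (H + (5 + 19))/((2*H)) = (H + 24)*(1/(2*H)) = (24 + H)*(1/(2*H)) = (24 + H)/(2*H))
x(492, -463)/q(576) - 494557/211193 = (-575 - 313*492)/(((½)*(24 + 576)/576)) - 494557/211193 = (-575 - 153996)/(((½)*(1/576)*600)) - 494557*1/211193 = -154571/25/48 - 494557/211193 = -154571*48/25 - 494557/211193 = -7419408/25 - 494557/211193 = -1566939397669/5279825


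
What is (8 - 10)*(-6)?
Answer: 12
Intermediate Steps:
(8 - 10)*(-6) = -2*(-6) = 12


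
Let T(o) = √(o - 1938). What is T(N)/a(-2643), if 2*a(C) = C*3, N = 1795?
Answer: -2*I*√143/7929 ≈ -0.0030163*I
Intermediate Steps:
T(o) = √(-1938 + o)
a(C) = 3*C/2 (a(C) = (C*3)/2 = (3*C)/2 = 3*C/2)
T(N)/a(-2643) = √(-1938 + 1795)/(((3/2)*(-2643))) = √(-143)/(-7929/2) = (I*√143)*(-2/7929) = -2*I*√143/7929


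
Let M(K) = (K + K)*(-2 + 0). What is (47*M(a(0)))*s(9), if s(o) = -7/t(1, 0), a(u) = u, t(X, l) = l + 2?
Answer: 0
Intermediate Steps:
t(X, l) = 2 + l
s(o) = -7/2 (s(o) = -7/(2 + 0) = -7/2)
M(K) = -4*K (M(K) = (2*K)*(-2) = -4*K)
(47*M(a(0)))*s(9) = (47*(-4*0))*(-7/2) = (47*0)*(-7/2) = 0*(-7/2) = 0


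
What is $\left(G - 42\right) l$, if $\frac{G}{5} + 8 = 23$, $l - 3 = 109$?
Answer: $3696$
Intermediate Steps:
$l = 112$ ($l = 3 + 109 = 112$)
$G = 75$ ($G = -40 + 5 \cdot 23 = -40 + 115 = 75$)
$\left(G - 42\right) l = \left(75 - 42\right) 112 = 33 \cdot 112 = 3696$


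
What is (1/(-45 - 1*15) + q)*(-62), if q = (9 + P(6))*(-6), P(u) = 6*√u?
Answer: 100471/30 + 2232*√6 ≈ 8816.3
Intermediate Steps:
q = -54 - 36*√6 (q = (9 + 6*√6)*(-6) = -54 - 36*√6 ≈ -142.18)
(1/(-45 - 1*15) + q)*(-62) = (1/(-45 - 1*15) + (-54 - 36*√6))*(-62) = (1/(-45 - 15) + (-54 - 36*√6))*(-62) = (1/(-60) + (-54 - 36*√6))*(-62) = (-1/60 + (-54 - 36*√6))*(-62) = (-3241/60 - 36*√6)*(-62) = 100471/30 + 2232*√6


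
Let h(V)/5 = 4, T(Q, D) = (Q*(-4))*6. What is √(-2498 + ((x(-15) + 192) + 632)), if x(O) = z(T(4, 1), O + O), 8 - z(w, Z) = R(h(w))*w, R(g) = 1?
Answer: I*√1570 ≈ 39.623*I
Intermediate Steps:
T(Q, D) = -24*Q (T(Q, D) = -4*Q*6 = -24*Q)
h(V) = 20 (h(V) = 5*4 = 20)
z(w, Z) = 8 - w
x(O) = 104 (x(O) = 8 - (-24)*4 = 8 - 1*(-96) = 8 + 96 = 104)
√(-2498 + ((x(-15) + 192) + 632)) = √(-2498 + ((104 + 192) + 632)) = √(-2498 + (296 + 632)) = √(-2498 + 928) = √(-1570) = I*√1570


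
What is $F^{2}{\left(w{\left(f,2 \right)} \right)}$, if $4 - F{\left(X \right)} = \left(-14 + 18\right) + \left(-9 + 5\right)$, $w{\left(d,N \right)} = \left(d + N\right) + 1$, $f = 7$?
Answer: $16$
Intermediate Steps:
$w{\left(d,N \right)} = 1 + N + d$ ($w{\left(d,N \right)} = \left(N + d\right) + 1 = 1 + N + d$)
$F{\left(X \right)} = 4$ ($F{\left(X \right)} = 4 - \left(\left(-14 + 18\right) + \left(-9 + 5\right)\right) = 4 - \left(4 - 4\right) = 4 - 0 = 4 + 0 = 4$)
$F^{2}{\left(w{\left(f,2 \right)} \right)} = 4^{2} = 16$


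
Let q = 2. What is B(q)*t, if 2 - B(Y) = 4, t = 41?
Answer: -82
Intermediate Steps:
B(Y) = -2 (B(Y) = 2 - 1*4 = 2 - 4 = -2)
B(q)*t = -2*41 = -82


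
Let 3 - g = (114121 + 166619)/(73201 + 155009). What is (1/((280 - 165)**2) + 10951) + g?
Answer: 1101876854607/100602575 ≈ 10953.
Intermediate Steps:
g = 13463/7607 (g = 3 - (114121 + 166619)/(73201 + 155009) = 3 - 280740/228210 = 3 - 1*9358/7607 = 3 - 9358/7607 = 13463/7607 ≈ 1.7698)
(1/((280 - 165)**2) + 10951) + g = (1/((280 - 165)**2) + 10951) + 13463/7607 = (1/(115**2) + 10951) + 13463/7607 = (1/13225 + 10951) + 13463/7607 = 144826976/13225 + 13463/7607 = 1101876854607/100602575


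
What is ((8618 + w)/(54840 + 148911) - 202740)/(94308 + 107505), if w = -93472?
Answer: -41308562594/41119600563 ≈ -1.0046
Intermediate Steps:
((8618 + w)/(54840 + 148911) - 202740)/(94308 + 107505) = ((8618 - 93472)/(54840 + 148911) - 202740)/(94308 + 107505) = (-84854/203751 - 202740)/201813 = (-84854*1/203751 - 202740)*(1/201813) = (-84854/203751 - 202740)*(1/201813) = -41308562594/203751*1/201813 = -41308562594/41119600563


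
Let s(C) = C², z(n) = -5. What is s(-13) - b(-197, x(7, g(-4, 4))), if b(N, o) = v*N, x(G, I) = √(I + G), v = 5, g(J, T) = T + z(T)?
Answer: 1154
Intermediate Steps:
g(J, T) = -5 + T (g(J, T) = T - 5 = -5 + T)
x(G, I) = √(G + I)
b(N, o) = 5*N
s(-13) - b(-197, x(7, g(-4, 4))) = (-13)² - 5*(-197) = 169 - 1*(-985) = 169 + 985 = 1154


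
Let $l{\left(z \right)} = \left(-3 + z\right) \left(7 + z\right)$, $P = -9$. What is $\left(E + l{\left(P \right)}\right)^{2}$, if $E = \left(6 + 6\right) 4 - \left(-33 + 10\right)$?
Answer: $9025$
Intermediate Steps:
$E = 71$ ($E = 12 \cdot 4 - -23 = 48 + 23 = 71$)
$\left(E + l{\left(P \right)}\right)^{2} = \left(71 + \left(-21 + \left(-9\right)^{2} + 4 \left(-9\right)\right)\right)^{2} = \left(71 - -24\right)^{2} = \left(71 + 24\right)^{2} = 95^{2} = 9025$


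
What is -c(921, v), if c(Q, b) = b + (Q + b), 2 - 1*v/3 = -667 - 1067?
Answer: -11337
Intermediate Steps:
v = 5208 (v = 6 - 3*(-667 - 1067) = 6 - 3*(-1734) = 6 + 5202 = 5208)
c(Q, b) = Q + 2*b
-c(921, v) = -(921 + 2*5208) = -(921 + 10416) = -1*11337 = -11337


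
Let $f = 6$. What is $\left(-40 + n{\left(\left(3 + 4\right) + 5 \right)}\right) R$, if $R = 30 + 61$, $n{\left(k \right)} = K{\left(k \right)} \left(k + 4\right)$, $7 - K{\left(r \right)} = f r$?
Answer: $-98280$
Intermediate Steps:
$K{\left(r \right)} = 7 - 6 r$
$n{\left(k \right)} = \left(4 + k\right) \left(7 - 6 k\right)$ ($n{\left(k \right)} = \left(7 - 6 k\right) \left(k + 4\right) = \left(7 - 6 k\right) \left(4 + k\right) = \left(4 + k\right) \left(7 - 6 k\right)$)
$R = 91$
$\left(-40 + n{\left(\left(3 + 4\right) + 5 \right)}\right) R = \left(-40 - \left(-7 + 6 \left(\left(3 + 4\right) + 5\right)\right) \left(4 + \left(\left(3 + 4\right) + 5\right)\right)\right) 91 = \left(-40 - \left(-7 + 6 \left(7 + 5\right)\right) \left(4 + \left(7 + 5\right)\right)\right) 91 = \left(-40 - \left(-7 + 6 \cdot 12\right) \left(4 + 12\right)\right) 91 = \left(-40 - \left(-7 + 72\right) 16\right) 91 = \left(-40 - 65 \cdot 16\right) 91 = \left(-40 - 1040\right) 91 = \left(-1080\right) 91 = -98280$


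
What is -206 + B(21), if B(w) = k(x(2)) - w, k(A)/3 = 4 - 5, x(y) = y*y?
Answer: -230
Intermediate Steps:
x(y) = y²
k(A) = -3 (k(A) = 3*(4 - 5) = 3*(-1) = -3)
B(w) = -3 - w
-206 + B(21) = -206 + (-3 - 1*21) = -206 + (-3 - 21) = -206 - 24 = -230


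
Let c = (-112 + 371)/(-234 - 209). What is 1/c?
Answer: -443/259 ≈ -1.7104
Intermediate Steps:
c = -259/443 (c = 259/(-443) = 259*(-1/443) = -259/443 ≈ -0.58465)
1/c = 1/(-259/443) = -443/259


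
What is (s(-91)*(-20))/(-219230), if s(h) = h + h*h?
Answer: 16380/21923 ≈ 0.74716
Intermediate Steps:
s(h) = h + h²
(s(-91)*(-20))/(-219230) = (-91*(1 - 91)*(-20))/(-219230) = (-91*(-90)*(-20))*(-1/219230) = (8190*(-20))*(-1/219230) = -163800*(-1/219230) = 16380/21923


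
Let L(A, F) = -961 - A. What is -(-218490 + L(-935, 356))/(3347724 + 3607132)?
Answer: 54629/1738714 ≈ 0.031419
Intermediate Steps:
-(-218490 + L(-935, 356))/(3347724 + 3607132) = -(-218490 + (-961 - 1*(-935)))/(3347724 + 3607132) = -(-218490 + (-961 + 935))/6954856 = -(-218490 - 26)/6954856 = -(-218516)/6954856 = -1*(-54629/1738714) = 54629/1738714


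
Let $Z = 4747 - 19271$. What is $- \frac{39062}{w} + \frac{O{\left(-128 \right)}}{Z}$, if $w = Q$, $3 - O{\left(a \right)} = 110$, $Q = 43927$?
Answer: $- \frac{562636299}{637995748} \approx -0.88188$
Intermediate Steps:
$Z = -14524$ ($Z = 4747 - 19271 = -14524$)
$O{\left(a \right)} = -107$ ($O{\left(a \right)} = 3 - 110 = -107$)
$w = 43927$
$- \frac{39062}{w} + \frac{O{\left(-128 \right)}}{Z} = - \frac{39062}{43927} - \frac{107}{-14524} = \left(-39062\right) \frac{1}{43927} - - \frac{107}{14524} = - \frac{39062}{43927} + \frac{107}{14524} = - \frac{562636299}{637995748}$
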